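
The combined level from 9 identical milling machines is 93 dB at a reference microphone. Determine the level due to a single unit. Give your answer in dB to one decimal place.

83.5 dB

Dividing the total intensity by 9 lowers the level by 10·log₁₀ 9 = 9.542 dB: L₁ = 93 − 9.542.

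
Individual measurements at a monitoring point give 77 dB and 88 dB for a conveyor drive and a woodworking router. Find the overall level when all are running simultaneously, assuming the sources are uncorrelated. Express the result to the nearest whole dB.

88 dB

For uncorrelated sources the intensities add, so convert each level to linear form, sum, and take 10·log₁₀ of the total.
Σ 10^(L/10) = 10^(77/10) + 10^(88/10) = 6.811e+08.
L_total = 10·log₁₀(6.811e+08) = 88.33 dB.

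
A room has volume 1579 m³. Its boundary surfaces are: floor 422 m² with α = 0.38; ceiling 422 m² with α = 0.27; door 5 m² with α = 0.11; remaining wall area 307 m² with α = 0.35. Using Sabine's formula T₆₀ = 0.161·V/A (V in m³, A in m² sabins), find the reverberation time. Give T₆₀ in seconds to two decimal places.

Total absorption A = 422·0.38 + 422·0.27 + 5·0.11 + 307·0.35 = 382.30 m² sabins.
T₆₀ = 0.161 × 1579 / 382.30 = 0.665 s.

0.66 s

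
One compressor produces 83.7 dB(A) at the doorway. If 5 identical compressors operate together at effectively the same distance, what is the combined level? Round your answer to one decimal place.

L_total = L₁ + 10·log₁₀ N for N identical incoherent sources.
L_total = 83.7 + 10·log₁₀(5) = 83.7 + 6.990 = 90.69 dB(A).

90.7 dB(A)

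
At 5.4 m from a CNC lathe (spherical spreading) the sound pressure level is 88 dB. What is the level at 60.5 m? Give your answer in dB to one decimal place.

Spherical spreading from a point source gives a 20·log₁₀(r₂/r₁) drop.
L₂ = 88 − 20·log₁₀(60.5/5.4) = 88 − 20.987 = 67.01 dB.

67.0 dB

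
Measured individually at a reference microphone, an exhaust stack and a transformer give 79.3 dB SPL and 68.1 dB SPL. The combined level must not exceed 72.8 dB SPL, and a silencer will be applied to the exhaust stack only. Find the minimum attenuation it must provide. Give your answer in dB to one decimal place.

8.3 dB

Everything except the exhaust stack sums to 10^(68.1/10) = 6.457e+06 in linear terms, 68.10 dB SPL.
The limit corresponds to 10^(72.8/10) = 1.905e+07; subtracting the fixed part leaves 1.260e+07 for the exhaust stack, i.e. 71.00 dB SPL.
So the exhaust stack must be reduced from 79.3 to 71.00 dB SPL: IL = 8.30 dB.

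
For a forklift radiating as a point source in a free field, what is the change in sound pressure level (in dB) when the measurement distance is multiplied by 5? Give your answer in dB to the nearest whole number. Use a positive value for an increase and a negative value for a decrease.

-14 dB

A point source loses 6 dB per doubling of distance; generally ΔL = −20·log₁₀(r₂/r₁).
ΔL = −20·log₁₀(5) = -13.98 dB.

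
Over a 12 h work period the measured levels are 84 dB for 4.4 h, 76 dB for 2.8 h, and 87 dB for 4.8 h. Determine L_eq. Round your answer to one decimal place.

L_eq = 10·log₁₀[(1/T)·Σ tᵢ·10^(Lᵢ/10)] with T = 12 h.
Σ tᵢ·10^(Lᵢ/10) = 4.4·10^(84/10) + 2.8·10^(76/10) + 4.8·10^(87/10) = 3.622e+09.
L_eq = 10·log₁₀(3.622e+09/12) = 84.80 dB.

84.8 dB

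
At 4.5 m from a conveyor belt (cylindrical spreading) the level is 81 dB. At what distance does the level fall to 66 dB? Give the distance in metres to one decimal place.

142.3 m

For a line source L₁ − L₂ = 10·log₁₀(r₂/r₁), so r₂ = r₁·10^((L₁−L₂)/10).
r₂ = 4.5·10^((81−66)/10) = 4.5·10^(15.0/10) = 142.30 m.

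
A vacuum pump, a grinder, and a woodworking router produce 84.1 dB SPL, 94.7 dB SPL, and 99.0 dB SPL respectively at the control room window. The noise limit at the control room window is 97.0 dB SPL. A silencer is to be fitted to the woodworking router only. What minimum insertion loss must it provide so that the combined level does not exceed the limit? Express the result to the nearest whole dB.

6 dB

The untreated sources together contribute 10^(84.1/10) + 10^(94.7/10) = 3.208e+09, i.e. 95.06 dB SPL.
The limit corresponds to 10^(97.0/10) = 5.012e+09; subtracting the fixed part leaves 1.804e+09 for the woodworking router, i.e. 92.56 dB SPL.
Required insertion loss = 99.0 − 92.56 = 6.44 dB.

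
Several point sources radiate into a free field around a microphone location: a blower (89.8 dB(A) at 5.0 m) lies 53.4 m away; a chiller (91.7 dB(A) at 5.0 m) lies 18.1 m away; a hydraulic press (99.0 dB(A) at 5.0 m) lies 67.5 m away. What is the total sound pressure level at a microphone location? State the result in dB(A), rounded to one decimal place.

First find each source's level at the receiver (point-source: −20·log₁₀(r/r_ref)), then combine on an intensity basis.
blower: 89.8 − 20·log₁₀(53.4/5.0) = 89.8 − 20.57 = 69.23 dB(A).
chiller: 91.7 − 20·log₁₀(18.1/5.0) = 91.7 − 11.17 = 80.53 dB(A).
hydraulic press: 99.0 − 20·log₁₀(67.5/5.0) = 99.0 − 22.61 = 76.39 dB(A).
Σ 10^(L/10) = 1.648e+08 → L_total = 10·log₁₀(1.648e+08) = 82.17 dB(A).

82.2 dB(A)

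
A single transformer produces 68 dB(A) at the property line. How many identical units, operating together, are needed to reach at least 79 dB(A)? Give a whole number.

N identical sources give L₁ + 10·log₁₀ N, so require 10·log₁₀ N ≥ 79 − 68 = 11.0 dB.
N ≥ 10^(11.0/10) = 12.589, so N = 13.

13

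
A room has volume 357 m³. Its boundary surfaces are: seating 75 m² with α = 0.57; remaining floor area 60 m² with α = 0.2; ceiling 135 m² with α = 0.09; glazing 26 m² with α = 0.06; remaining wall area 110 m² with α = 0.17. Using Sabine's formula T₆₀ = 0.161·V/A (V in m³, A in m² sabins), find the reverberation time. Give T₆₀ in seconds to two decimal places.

Total absorption A = 75·0.57 + 60·0.2 + 135·0.09 + 26·0.06 + 110·0.17 = 87.16 m² sabins.
T₆₀ = 0.161 × 357 / 87.16 = 0.659 s.

0.66 s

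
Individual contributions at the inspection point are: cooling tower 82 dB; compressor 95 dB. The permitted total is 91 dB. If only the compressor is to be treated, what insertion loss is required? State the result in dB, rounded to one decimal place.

4.6 dB

Fixed contribution from the other source: Σ 10^(L/10) = 10^(82/10) = 1.585e+08 (82.00 dB).
The limit corresponds to 10^(91/10) = 1.259e+09; subtracting the fixed part leaves 1.100e+09 for the compressor, i.e. 90.42 dB.
Required insertion loss = 95 − 90.42 = 4.58 dB.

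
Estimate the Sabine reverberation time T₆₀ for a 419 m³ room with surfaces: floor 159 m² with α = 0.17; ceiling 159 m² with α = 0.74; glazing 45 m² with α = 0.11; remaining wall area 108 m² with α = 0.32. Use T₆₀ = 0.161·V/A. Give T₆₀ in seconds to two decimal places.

Summing Sᵢαᵢ: 159·0.17 + 159·0.74 + 45·0.11 + 108·0.32 = 184.20 m².
T₆₀ = 0.161·V/A = 0.161·419/184.20 = 0.366 s.

0.37 s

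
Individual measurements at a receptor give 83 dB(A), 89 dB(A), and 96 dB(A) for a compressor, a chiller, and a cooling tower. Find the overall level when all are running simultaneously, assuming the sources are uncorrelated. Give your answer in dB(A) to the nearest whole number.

97 dB(A)

For uncorrelated sources the intensities add, so convert each level to linear form, sum, and take 10·log₁₀ of the total.
Σ 10^(L/10) = 10^(83/10) + 10^(89/10) + 10^(96/10) = 4.975e+09.
L_total = 10·log₁₀(4.975e+09) = 96.97 dB(A).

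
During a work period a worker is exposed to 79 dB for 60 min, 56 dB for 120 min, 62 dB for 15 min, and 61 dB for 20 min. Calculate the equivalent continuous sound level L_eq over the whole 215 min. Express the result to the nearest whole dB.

Weight each interval's intensity by its duration and average over T = 215 min:
Σ tᵢ·10^(Lᵢ/10) = 60·10^(79/10) + 120·10^(56/10) + 15·10^(62/10) + 20·10^(61/10) = 4.863e+09.
L_eq = 10·log₁₀(4.863e+09/215) = 73.54 dB.

74 dB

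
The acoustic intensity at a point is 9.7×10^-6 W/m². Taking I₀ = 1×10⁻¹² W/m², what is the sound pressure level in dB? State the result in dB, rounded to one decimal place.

69.9 dB

Dividing by I₀ shifts the exponent by 12: I/I₀ = 9.7×10^6.
L = 10·(0.9868 + 6) = 69.87 dB.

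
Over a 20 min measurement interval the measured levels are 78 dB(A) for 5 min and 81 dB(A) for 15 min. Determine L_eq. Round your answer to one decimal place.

80.4 dB(A)

The energy average is taken in the linear domain: L_eq = 10·log₁₀[(Σ tᵢ·10^(Lᵢ/10))/T], T = 20 min.
Σ tᵢ·10^(Lᵢ/10) = 5·10^(78/10) + 15·10^(81/10) = 2.204e+09.
L_eq = 10·log₁₀(2.204e+09/20) = 80.42 dB(A).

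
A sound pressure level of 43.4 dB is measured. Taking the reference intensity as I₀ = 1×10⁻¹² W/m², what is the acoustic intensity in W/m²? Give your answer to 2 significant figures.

I = I₀·10^(L/10) = 10⁻¹² × 10^(43.4/10) = 10^(-7.660).

2.2e-08 W/m²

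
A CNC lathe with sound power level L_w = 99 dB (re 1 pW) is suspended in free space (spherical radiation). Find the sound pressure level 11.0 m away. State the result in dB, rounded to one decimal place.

Free-field spherical radiation: L_p = L_w − 10·log₁₀(4π·r²), r = 11.0 m.
4π·r² = 1521 m², 10·log₁₀ of that is 31.820 dB.
L_p = 99 − 31.820 = 67.18 dB.

67.2 dB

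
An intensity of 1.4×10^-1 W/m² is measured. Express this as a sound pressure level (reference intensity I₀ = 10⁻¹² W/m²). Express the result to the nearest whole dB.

L = 10·log₁₀(I/I₀) = 10·log₁₀(1.4×10^-1/10⁻¹²) = 10·log₁₀(1.4×10^11).
L = 10·(0.1461 + 11) = 111.46 dB.

111 dB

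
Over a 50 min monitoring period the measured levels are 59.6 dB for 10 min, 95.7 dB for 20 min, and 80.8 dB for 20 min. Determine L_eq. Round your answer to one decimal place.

91.9 dB

The energy average is taken in the linear domain: L_eq = 10·log₁₀[(Σ tᵢ·10^(Lᵢ/10))/T], T = 50 min.
Σ tᵢ·10^(Lᵢ/10) = 10·10^(59.6/10) + 20·10^(95.7/10) + 20·10^(80.8/10) = 7.672e+10.
L_eq = 10·log₁₀(7.672e+10/50) = 91.86 dB.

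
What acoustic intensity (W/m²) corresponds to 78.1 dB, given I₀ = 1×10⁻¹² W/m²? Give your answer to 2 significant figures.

6.5e-05 W/m²

I/I₀ = 10^(78.1/10) = 6.457e+07, so I = 6.457e+07 × 10⁻¹² W/m².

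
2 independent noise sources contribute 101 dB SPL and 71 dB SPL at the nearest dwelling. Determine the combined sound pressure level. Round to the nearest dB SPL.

For uncorrelated sources the intensities add, so convert each level to linear form, sum, and take 10·log₁₀ of the total.
Σ 10^(L/10) = 10^(101/10) + 10^(71/10) = 1.260e+10.
L_total = 10·log₁₀(1.260e+10) = 101.00 dB SPL.

101 dB SPL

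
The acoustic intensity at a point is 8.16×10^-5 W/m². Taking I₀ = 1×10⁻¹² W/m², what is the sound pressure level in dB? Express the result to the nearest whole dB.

L = 10·log₁₀(I/I₀) = 10·log₁₀(8.16×10^-5/10⁻¹²) = 10·log₁₀(8.16×10^7).
L = 10·(0.9117 + 7) = 79.12 dB.

79 dB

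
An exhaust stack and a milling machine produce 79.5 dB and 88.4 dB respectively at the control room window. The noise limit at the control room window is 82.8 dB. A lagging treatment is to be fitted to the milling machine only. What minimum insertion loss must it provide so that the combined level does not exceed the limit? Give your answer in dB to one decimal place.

8.3 dB

Fixed contribution from the other source: Σ 10^(L/10) = 10^(79.5/10) = 8.913e+07 (79.50 dB).
The limit corresponds to 10^(82.8/10) = 1.905e+08; subtracting the fixed part leaves 1.014e+08 for the milling machine, i.e. 80.06 dB.
Required insertion loss = 88.4 − 80.06 = 8.34 dB.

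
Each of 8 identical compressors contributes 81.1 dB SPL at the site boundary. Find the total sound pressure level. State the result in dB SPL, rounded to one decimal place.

90.1 dB SPL

L_total = L₁ + 10·log₁₀ N for N identical incoherent sources.
L_total = 81.1 + 10·log₁₀(8) = 81.1 + 9.031 = 90.13 dB SPL.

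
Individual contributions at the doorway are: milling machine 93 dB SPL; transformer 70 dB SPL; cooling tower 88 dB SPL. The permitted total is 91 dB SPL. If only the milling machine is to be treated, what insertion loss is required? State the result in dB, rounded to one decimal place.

5.1 dB

The untreated sources together contribute 10^(70/10) + 10^(88/10) = 6.410e+08, i.e. 88.07 dB SPL.
The limit corresponds to 10^(91/10) = 1.259e+09; subtracting the fixed part leaves 6.180e+08 for the milling machine, i.e. 87.91 dB SPL.
So the milling machine must be reduced from 93 to 87.91 dB SPL: IL = 5.09 dB.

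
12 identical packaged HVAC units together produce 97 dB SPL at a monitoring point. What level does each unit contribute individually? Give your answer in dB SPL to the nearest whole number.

For N identical incoherent sources L_total = L₁ + 10·log₁₀ N, so L₁ = 97 − 10·log₁₀(12) = 97 − 10.792.

86 dB SPL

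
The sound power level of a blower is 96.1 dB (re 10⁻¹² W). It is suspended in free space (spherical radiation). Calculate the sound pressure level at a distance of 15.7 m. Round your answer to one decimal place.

L_p = L_w − 10·log₁₀(4π·r²) with r = 15.7 m.
4π·r² = 3097 m², 10·log₁₀ of that is 34.910 dB.
L_p = 96.1 − 34.910 = 61.19 dB.

61.2 dB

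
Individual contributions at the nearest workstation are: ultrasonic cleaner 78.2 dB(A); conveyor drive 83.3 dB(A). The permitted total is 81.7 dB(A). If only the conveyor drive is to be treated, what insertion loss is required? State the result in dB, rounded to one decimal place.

4.2 dB

Fixed contribution from the other source: Σ 10^(L/10) = 10^(78.2/10) = 6.607e+07 (78.20 dB(A)).
To meet 81.7 dB(A) overall, the treated conveyor drive may contribute at most 10^(81.7/10) − 6.607e+07 = 8.184e+07, i.e. 79.13 dB(A).
So the conveyor drive must be reduced from 83.3 to 79.13 dB(A): IL = 4.17 dB.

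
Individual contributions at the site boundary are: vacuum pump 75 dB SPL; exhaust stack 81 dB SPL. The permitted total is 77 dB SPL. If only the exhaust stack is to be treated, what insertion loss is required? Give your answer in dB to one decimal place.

The untreated sources together contribute 10^(75/10) = 3.162e+07, i.e. 75.00 dB SPL.
The limit corresponds to 10^(77/10) = 5.012e+07; subtracting the fixed part leaves 1.850e+07 for the exhaust stack, i.e. 72.67 dB SPL.
Required insertion loss = 81 − 72.67 = 8.33 dB.

8.3 dB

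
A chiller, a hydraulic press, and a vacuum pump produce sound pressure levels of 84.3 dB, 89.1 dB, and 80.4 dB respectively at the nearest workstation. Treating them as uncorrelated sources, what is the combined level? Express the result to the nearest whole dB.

91 dB

For uncorrelated sources the intensities add, so convert each level to linear form, sum, and take 10·log₁₀ of the total.
Σ 10^(L/10) = 10^(84.3/10) + 10^(89.1/10) + 10^(80.4/10) = 1.192e+09.
L_total = 10·log₁₀(1.192e+09) = 90.76 dB.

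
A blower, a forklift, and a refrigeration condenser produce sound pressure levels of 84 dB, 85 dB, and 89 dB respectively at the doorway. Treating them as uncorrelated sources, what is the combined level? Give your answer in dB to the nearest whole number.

Incoherent sources combine by intensity addition: L_total = 10·log₁₀(Σ 10^(L_i/10)).
Σ 10^(L/10) = 10^(84/10) + 10^(85/10) + 10^(89/10) = 1.362e+09.
L_total = 10·log₁₀(1.362e+09) = 91.34 dB.

91 dB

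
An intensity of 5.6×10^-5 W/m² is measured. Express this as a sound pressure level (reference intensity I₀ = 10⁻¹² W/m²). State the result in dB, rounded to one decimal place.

L = 10·log₁₀(I/I₀) = 10·log₁₀(5.6×10^-5/10⁻¹²) = 10·log₁₀(5.6×10^7).
L = 10·(0.7482 + 7) = 77.48 dB.

77.5 dB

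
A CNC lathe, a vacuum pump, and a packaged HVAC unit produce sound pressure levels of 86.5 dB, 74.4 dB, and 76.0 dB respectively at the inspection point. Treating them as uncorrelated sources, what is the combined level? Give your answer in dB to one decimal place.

For uncorrelated sources the intensities add, so convert each level to linear form, sum, and take 10·log₁₀ of the total.
Σ 10^(L/10) = 10^(86.5/10) + 10^(74.4/10) + 10^(76.0/10) = 5.140e+08.
L_total = 10·log₁₀(5.140e+08) = 87.11 dB.

87.1 dB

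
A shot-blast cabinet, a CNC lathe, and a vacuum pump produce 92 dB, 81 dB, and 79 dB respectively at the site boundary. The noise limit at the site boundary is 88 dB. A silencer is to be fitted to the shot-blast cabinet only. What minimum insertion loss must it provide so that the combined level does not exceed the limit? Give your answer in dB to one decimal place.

Everything except the shot-blast cabinet sums to 10^(81/10) + 10^(79/10) = 2.053e+08 in linear terms, 83.12 dB.
To meet 88 dB overall, the treated shot-blast cabinet may contribute at most 10^(88/10) − 2.053e+08 = 4.256e+08, i.e. 86.29 dB.
So the shot-blast cabinet must be reduced from 92 to 86.29 dB: IL = 5.71 dB.

5.7 dB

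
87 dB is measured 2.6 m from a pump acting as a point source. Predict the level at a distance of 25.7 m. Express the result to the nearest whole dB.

67 dB

Point-source attenuation: ΔL = 20·log₁₀(r₂/r₁) = 20·log₁₀(25.7/2.6) = 19.899 dB.
L₂ = 87 − 20·log₁₀(25.7/2.6) = 87 − 19.899 = 67.10 dB.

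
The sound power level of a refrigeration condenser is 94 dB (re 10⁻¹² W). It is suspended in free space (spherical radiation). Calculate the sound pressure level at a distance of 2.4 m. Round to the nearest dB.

Free-field spherical radiation: L_p = L_w − 10·log₁₀(4π·r²), r = 2.4 m.
4π·r² = 72.38 m², 10·log₁₀ of that is 18.596 dB.
L_p = 94 − 18.596 = 75.40 dB.

75 dB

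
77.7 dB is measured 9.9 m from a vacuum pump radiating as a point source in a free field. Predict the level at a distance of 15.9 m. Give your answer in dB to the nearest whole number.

74 dB

For a point source, L₂ = L₁ − 20·log₁₀(r₂/r₁).
L₂ = 77.7 − 20·log₁₀(15.9/9.9) = 77.7 − 4.115 = 73.58 dB.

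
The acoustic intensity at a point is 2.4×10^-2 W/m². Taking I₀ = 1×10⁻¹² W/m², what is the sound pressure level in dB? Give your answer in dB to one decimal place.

I/I₀ = 2.4×10^-2/10⁻¹² = 2.4×10^10, and L = 10·log₁₀(I/I₀).
L = 10·(0.3802 + 10) = 103.80 dB.

103.8 dB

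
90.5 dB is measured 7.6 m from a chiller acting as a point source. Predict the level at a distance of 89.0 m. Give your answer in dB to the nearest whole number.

Point-source attenuation: ΔL = 20·log₁₀(r₂/r₁) = 20·log₁₀(89.0/7.6) = 21.372 dB.
L₂ = 90.5 − 20·log₁₀(89.0/7.6) = 90.5 − 21.372 = 69.13 dB.

69 dB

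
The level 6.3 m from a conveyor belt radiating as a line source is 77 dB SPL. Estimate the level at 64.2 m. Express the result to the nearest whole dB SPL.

Line-source attenuation: ΔL = 10·log₁₀(r₂/r₁) = 10·log₁₀(64.2/6.3) = 10.082 dB.
L₂ = 77 − 10·log₁₀(64.2/6.3) = 77 − 10.082 = 66.92 dB SPL.

67 dB SPL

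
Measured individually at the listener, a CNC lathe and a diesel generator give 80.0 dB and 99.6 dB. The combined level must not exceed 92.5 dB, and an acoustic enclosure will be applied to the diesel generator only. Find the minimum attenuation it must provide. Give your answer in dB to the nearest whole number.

The untreated sources together contribute 10^(80.0/10) = 1.000e+08, i.e. 80.00 dB.
The limit corresponds to 10^(92.5/10) = 1.778e+09; subtracting the fixed part leaves 1.678e+09 for the diesel generator, i.e. 92.25 dB.
So the diesel generator must be reduced from 99.6 to 92.25 dB: IL = 7.35 dB.

7 dB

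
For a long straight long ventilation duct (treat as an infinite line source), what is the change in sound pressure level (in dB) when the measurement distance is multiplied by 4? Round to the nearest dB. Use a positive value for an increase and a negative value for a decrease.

With cylindrical spreading the level changes by −10·log₁₀(r₂/r₁).
ΔL = −10·log₁₀(4) = -6.02 dB.

-6 dB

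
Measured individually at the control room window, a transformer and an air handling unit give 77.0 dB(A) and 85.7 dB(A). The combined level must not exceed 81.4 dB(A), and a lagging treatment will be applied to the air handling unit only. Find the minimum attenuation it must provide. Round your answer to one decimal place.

Everything except the air handling unit sums to 10^(77.0/10) = 5.012e+07 in linear terms, 77.00 dB(A).
The limit corresponds to 10^(81.4/10) = 1.380e+08; subtracting the fixed part leaves 8.792e+07 for the air handling unit, i.e. 79.44 dB(A).
Required insertion loss = 85.7 − 79.44 = 6.26 dB.

6.3 dB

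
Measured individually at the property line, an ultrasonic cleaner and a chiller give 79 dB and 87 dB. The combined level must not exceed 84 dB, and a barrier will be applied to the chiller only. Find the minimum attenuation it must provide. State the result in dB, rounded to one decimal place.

Fixed contribution from the other source: Σ 10^(L/10) = 10^(79/10) = 7.943e+07 (79.00 dB).
To meet 84 dB overall, the treated chiller may contribute at most 10^(84/10) − 7.943e+07 = 1.718e+08, i.e. 82.35 dB.
So the chiller must be reduced from 87 to 82.35 dB: IL = 4.65 dB.

4.7 dB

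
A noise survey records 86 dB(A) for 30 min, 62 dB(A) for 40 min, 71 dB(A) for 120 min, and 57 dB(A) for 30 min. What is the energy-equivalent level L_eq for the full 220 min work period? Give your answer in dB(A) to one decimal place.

77.9 dB(A)

Weight each interval's intensity by its duration and average over T = 220 min:
Σ tᵢ·10^(Lᵢ/10) = 30·10^(86/10) + 40·10^(62/10) + 120·10^(71/10) + 30·10^(57/10) = 1.353e+10.
L_eq = 10·log₁₀(1.353e+10/220) = 77.89 dB(A).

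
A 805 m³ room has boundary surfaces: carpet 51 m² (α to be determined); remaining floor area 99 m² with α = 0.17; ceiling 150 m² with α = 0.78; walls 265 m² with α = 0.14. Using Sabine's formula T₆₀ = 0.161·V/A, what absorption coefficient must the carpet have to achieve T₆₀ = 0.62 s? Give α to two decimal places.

A = 0.161·V/T₆₀ = 0.161·805/0.62 = 209.04 m² sabins.
Absorption from the other surfaces = 99·0.17 + 150·0.78 + 265·0.14 = 170.93 m², so the carpet must supply 38.11 m² over 51 m².
α = 38.11/51 = 0.747.

0.75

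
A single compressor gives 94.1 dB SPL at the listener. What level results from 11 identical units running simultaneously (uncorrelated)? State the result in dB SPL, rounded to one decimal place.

L_total = L₁ + 10·log₁₀ N for N identical incoherent sources.
L_total = 94.1 + 10·log₁₀(11) = 94.1 + 10.414 = 104.51 dB SPL.

104.5 dB SPL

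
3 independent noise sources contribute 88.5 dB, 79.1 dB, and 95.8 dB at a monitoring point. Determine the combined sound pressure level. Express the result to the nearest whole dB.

97 dB

For uncorrelated sources the intensities add, so convert each level to linear form, sum, and take 10·log₁₀ of the total.
Σ 10^(L/10) = 10^(88.5/10) + 10^(79.1/10) + 10^(95.8/10) = 4.591e+09.
L_total = 10·log₁₀(4.591e+09) = 96.62 dB.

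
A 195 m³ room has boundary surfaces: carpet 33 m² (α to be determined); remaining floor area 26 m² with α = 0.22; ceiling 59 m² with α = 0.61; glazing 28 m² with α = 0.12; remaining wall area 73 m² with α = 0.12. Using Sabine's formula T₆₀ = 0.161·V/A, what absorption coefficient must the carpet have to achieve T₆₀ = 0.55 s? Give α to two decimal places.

0.10

Required total absorption A = 0.161·195/0.55 = 57.08 m².
Absorption from the other surfaces = 26·0.22 + 59·0.61 + 28·0.12 + 73·0.12 = 53.83 m², so the carpet must supply 3.25 m² over 33 m².
α = 3.25/33 = 0.099.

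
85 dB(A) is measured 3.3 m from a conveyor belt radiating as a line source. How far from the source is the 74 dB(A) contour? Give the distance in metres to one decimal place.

41.5 m

The 11.0 dB drop corresponds to a distance ratio of 10^(11.0/10) for a line source.
r₂ = 3.3·10^((85−74)/10) = 3.3·10^(11.0/10) = 41.54 m.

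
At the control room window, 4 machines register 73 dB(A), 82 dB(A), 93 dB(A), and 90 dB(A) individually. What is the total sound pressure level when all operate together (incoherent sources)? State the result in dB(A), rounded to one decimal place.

For uncorrelated sources the intensities add, so convert each level to linear form, sum, and take 10·log₁₀ of the total.
Σ 10^(L/10) = 10^(73/10) + 10^(82/10) + 10^(93/10) + 10^(90/10) = 3.174e+09.
L_total = 10·log₁₀(3.174e+09) = 95.02 dB(A).

95.0 dB(A)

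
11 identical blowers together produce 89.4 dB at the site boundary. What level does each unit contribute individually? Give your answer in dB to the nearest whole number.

For N identical incoherent sources L_total = L₁ + 10·log₁₀ N, so L₁ = 89.4 − 10·log₁₀(11) = 89.4 − 10.414.

79 dB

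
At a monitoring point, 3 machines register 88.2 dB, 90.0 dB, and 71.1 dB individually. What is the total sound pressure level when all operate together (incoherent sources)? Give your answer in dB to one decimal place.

92.2 dB

For uncorrelated sources the intensities add, so convert each level to linear form, sum, and take 10·log₁₀ of the total.
Σ 10^(L/10) = 10^(88.2/10) + 10^(90.0/10) + 10^(71.1/10) = 1.674e+09.
L_total = 10·log₁₀(1.674e+09) = 92.24 dB.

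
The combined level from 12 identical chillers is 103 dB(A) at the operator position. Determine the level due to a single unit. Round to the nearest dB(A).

92 dB(A)

For N identical incoherent sources L_total = L₁ + 10·log₁₀ N, so L₁ = 103 − 10·log₁₀(12) = 103 − 10.792.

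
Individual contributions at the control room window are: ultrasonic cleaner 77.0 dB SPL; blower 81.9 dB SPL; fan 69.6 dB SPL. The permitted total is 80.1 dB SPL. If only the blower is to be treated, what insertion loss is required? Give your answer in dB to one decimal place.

Fixed contribution from the other sources: Σ 10^(L/10) = 10^(77.0/10) + 10^(69.6/10) = 5.924e+07 (77.73 dB SPL).
The limit corresponds to 10^(80.1/10) = 1.023e+08; subtracting the fixed part leaves 4.309e+07 for the blower, i.e. 76.34 dB SPL.
Required insertion loss = 81.9 − 76.34 = 5.56 dB.

5.6 dB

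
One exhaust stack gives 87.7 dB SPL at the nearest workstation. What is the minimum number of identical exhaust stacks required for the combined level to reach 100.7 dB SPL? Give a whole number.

N identical sources give L₁ + 10·log₁₀ N, so require 10·log₁₀ N ≥ 100.7 − 87.7 = 13.0 dB.
N ≥ 10^(13.0/10) = 19.953, so N = 20.

20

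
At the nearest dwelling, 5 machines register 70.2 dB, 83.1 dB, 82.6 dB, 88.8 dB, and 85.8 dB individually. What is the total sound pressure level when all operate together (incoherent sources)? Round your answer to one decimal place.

91.9 dB

Incoherent sources combine by intensity addition: L_total = 10·log₁₀(Σ 10^(L_i/10)).
Σ 10^(L/10) = 10^(70.2/10) + 10^(83.1/10) + 10^(82.6/10) + 10^(88.8/10) + 10^(85.8/10) = 1.535e+09.
L_total = 10·log₁₀(1.535e+09) = 91.86 dB.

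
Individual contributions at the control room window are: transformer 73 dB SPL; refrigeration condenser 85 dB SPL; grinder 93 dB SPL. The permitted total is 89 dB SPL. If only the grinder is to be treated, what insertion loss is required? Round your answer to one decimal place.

6.4 dB

The untreated sources together contribute 10^(73/10) + 10^(85/10) = 3.362e+08, i.e. 85.27 dB SPL.
The limit corresponds to 10^(89/10) = 7.943e+08; subtracting the fixed part leaves 4.581e+08 for the grinder, i.e. 86.61 dB SPL.
So the grinder must be reduced from 93 to 86.61 dB SPL: IL = 6.39 dB.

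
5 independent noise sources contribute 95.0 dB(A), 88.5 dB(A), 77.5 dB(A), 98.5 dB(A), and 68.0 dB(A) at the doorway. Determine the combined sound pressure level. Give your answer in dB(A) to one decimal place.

For uncorrelated sources the intensities add, so convert each level to linear form, sum, and take 10·log₁₀ of the total.
Σ 10^(L/10) = 10^(95.0/10) + 10^(88.5/10) + 10^(77.5/10) + 10^(98.5/10) + 10^(68.0/10) = 1.101e+10.
L_total = 10·log₁₀(1.101e+10) = 100.42 dB(A).

100.4 dB(A)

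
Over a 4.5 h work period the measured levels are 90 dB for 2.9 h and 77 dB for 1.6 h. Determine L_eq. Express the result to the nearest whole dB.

Weight each interval's intensity by its duration and average over T = 4.5 h:
Σ tᵢ·10^(Lᵢ/10) = 2.9·10^(90/10) + 1.6·10^(77/10) = 2.980e+09.
L_eq = 10·log₁₀(2.980e+09/4.5) = 88.21 dB.

88 dB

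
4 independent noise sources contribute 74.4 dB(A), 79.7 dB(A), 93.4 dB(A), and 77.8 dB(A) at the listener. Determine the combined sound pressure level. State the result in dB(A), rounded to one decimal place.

93.7 dB(A)

Incoherent sources combine by intensity addition: L_total = 10·log₁₀(Σ 10^(L_i/10)).
Σ 10^(L/10) = 10^(74.4/10) + 10^(79.7/10) + 10^(93.4/10) + 10^(77.8/10) = 2.369e+09.
L_total = 10·log₁₀(2.369e+09) = 93.75 dB(A).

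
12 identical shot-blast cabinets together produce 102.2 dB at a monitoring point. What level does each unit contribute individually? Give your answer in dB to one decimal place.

91.4 dB

For N identical incoherent sources L_total = L₁ + 10·log₁₀ N, so L₁ = 102.2 − 10·log₁₀(12) = 102.2 − 10.792.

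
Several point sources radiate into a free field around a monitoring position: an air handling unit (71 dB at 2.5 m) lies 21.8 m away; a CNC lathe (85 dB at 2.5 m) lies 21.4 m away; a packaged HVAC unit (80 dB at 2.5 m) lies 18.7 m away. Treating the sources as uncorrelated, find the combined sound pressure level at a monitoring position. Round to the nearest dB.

68 dB

First find each source's level at the receiver (point-source: −20·log₁₀(r/r_ref)), then combine on an intensity basis.
air handling unit: 71 − 20·log₁₀(21.8/2.5) = 71 − 18.81 = 52.19 dB.
CNC lathe: 85 − 20·log₁₀(21.4/2.5) = 85 − 18.65 = 66.35 dB.
packaged HVAC unit: 80 − 20·log₁₀(18.7/2.5) = 80 − 17.48 = 62.52 dB.
Σ 10^(L/10) = 6.269e+06 → L_total = 10·log₁₀(6.269e+06) = 67.97 dB.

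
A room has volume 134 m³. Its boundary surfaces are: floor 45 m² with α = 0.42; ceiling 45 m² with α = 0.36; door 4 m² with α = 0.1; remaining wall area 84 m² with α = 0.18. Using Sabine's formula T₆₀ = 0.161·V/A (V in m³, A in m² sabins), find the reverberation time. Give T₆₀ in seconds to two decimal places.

Total absorption A = 45·0.42 + 45·0.36 + 4·0.1 + 84·0.18 = 50.62 m² sabins.
T₆₀ = 0.161 × 134 / 50.62 = 0.426 s.

0.43 s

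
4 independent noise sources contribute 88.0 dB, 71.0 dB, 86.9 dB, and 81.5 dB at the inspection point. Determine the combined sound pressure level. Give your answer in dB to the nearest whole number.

Incoherent sources combine by intensity addition: L_total = 10·log₁₀(Σ 10^(L_i/10)).
Σ 10^(L/10) = 10^(88.0/10) + 10^(71.0/10) + 10^(86.9/10) + 10^(81.5/10) = 1.275e+09.
L_total = 10·log₁₀(1.275e+09) = 91.05 dB.

91 dB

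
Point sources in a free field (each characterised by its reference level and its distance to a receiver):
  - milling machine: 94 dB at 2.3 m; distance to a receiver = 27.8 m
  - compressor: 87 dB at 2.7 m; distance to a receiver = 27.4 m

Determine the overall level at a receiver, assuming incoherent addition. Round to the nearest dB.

73 dB

Propagate each source to the receiver with L = L_ref − 20·log₁₀(r/r_ref), then add intensities.
milling machine: 94 − 20·log₁₀(27.8/2.3) = 94 − 21.65 = 72.35 dB.
compressor: 87 − 20·log₁₀(27.4/2.7) = 87 − 20.13 = 66.87 dB.
Σ 10^(L/10) = 2.206e+07 → L_total = 10·log₁₀(2.206e+07) = 73.44 dB.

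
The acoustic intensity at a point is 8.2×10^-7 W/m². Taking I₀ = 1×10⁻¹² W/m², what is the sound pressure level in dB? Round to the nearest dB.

L = 10·log₁₀(I/I₀) = 10·log₁₀(8.2×10^-7/10⁻¹²) = 10·log₁₀(8.2×10^5).
L = 10·(0.9138 + 5) = 59.14 dB.

59 dB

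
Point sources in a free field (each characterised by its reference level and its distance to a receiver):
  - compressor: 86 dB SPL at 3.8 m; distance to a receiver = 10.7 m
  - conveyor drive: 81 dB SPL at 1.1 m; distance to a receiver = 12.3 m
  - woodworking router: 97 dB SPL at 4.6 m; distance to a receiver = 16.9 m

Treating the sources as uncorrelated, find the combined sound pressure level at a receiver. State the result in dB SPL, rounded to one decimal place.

86.3 dB SPL

First find each source's level at the receiver (point-source: −20·log₁₀(r/r_ref)), then combine on an intensity basis.
compressor: 86 − 20·log₁₀(10.7/3.8) = 86 − 8.99 = 77.01 dB SPL.
conveyor drive: 81 − 20·log₁₀(12.3/1.1) = 81 − 20.97 = 60.03 dB SPL.
woodworking router: 97 − 20·log₁₀(16.9/4.6) = 97 − 11.30 = 85.70 dB SPL.
Σ 10^(L/10) = 4.225e+08 → L_total = 10·log₁₀(4.225e+08) = 86.26 dB SPL.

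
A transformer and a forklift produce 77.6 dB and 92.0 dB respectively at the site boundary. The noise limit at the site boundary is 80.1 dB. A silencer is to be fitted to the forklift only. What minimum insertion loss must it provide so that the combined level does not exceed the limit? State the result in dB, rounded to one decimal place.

Fixed contribution from the other source: Σ 10^(L/10) = 10^(77.6/10) = 5.754e+07 (77.60 dB).
The limit corresponds to 10^(80.1/10) = 1.023e+08; subtracting the fixed part leaves 4.479e+07 for the forklift, i.e. 76.51 dB.
Required insertion loss = 92.0 − 76.51 = 15.49 dB.

15.5 dB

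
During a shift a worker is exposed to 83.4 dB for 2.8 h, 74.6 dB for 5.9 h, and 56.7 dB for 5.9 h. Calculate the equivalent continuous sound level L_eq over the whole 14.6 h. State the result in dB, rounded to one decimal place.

77.3 dB

L_eq = 10·log₁₀[(1/T)·Σ tᵢ·10^(Lᵢ/10)] with T = 14.6 h.
Σ tᵢ·10^(Lᵢ/10) = 2.8·10^(83.4/10) + 5.9·10^(74.6/10) + 5.9·10^(56.7/10) = 7.855e+08.
L_eq = 10·log₁₀(7.855e+08/14.6) = 77.31 dB.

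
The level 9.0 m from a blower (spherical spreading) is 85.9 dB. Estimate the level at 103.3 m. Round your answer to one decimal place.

64.7 dB

Point-source attenuation: ΔL = 20·log₁₀(r₂/r₁) = 20·log₁₀(103.3/9.0) = 21.197 dB.
L₂ = 85.9 − 20·log₁₀(103.3/9.0) = 85.9 − 21.197 = 64.70 dB.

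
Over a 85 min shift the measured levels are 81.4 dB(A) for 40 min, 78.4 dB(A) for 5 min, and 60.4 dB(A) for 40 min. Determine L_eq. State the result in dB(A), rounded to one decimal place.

78.4 dB(A)

The energy average is taken in the linear domain: L_eq = 10·log₁₀[(Σ tᵢ·10^(Lᵢ/10))/T], T = 85 min.
Σ tᵢ·10^(Lᵢ/10) = 40·10^(81.4/10) + 5·10^(78.4/10) + 40·10^(60.4/10) = 5.911e+09.
L_eq = 10·log₁₀(5.911e+09/85) = 78.42 dB(A).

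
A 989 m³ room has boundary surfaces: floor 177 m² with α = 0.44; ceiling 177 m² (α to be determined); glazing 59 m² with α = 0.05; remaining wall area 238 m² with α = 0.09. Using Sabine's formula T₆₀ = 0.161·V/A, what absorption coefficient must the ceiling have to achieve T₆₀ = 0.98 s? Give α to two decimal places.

From T₆₀ = 0.161·V/A, the target T₆₀ = 0.98 s needs A = 0.161·989/0.98 = 162.48 m².
Absorption from the other surfaces = 177·0.44 + 59·0.05 + 238·0.09 = 102.25 m², so the ceiling must supply 60.23 m² over 177 m².
α = 60.23/177 = 0.340.

0.34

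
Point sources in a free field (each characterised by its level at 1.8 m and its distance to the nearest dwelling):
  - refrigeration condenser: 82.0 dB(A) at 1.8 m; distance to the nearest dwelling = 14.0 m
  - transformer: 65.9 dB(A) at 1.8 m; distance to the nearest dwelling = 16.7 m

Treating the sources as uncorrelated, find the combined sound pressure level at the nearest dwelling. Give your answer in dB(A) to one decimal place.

64.3 dB(A)

First find each source's level at the receiver (point-source: −20·log₁₀(r/r_ref)), then combine on an intensity basis.
refrigeration condenser: 82.0 − 20·log₁₀(14.0/1.8) = 82.0 − 17.82 = 64.18 dB(A).
transformer: 65.9 − 20·log₁₀(16.7/1.8) = 65.9 − 19.35 = 46.55 dB(A).
Σ 10^(L/10) = 2.665e+06 → L_total = 10·log₁₀(2.665e+06) = 64.26 dB(A).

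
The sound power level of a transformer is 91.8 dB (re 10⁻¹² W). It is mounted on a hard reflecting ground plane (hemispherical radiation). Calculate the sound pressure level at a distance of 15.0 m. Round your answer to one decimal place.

Free-field hemispherical radiation: L_p = L_w − 10·log₁₀(2π·r²), r = 15.0 m.
2π·r² = 1414 m², 10·log₁₀ of that is 31.504 dB.
L_p = 91.8 − 31.504 = 60.30 dB.

60.3 dB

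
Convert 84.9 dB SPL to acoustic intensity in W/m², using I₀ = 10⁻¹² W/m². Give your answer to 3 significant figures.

0.000309 W/m²

L = 10·log₁₀(I/I₀) ⇒ I = I₀·10^(L/10) = 10⁻¹² × 10^8.49.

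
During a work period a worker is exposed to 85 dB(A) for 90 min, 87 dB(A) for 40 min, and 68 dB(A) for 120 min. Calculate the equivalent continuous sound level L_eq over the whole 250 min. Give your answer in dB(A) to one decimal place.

82.9 dB(A)

Weight each interval's intensity by its duration and average over T = 250 min:
Σ tᵢ·10^(Lᵢ/10) = 90·10^(85/10) + 40·10^(87/10) + 120·10^(68/10) = 4.927e+10.
L_eq = 10·log₁₀(4.927e+10/250) = 82.95 dB(A).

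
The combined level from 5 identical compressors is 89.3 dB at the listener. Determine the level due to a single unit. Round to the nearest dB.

82 dB

Dividing the total intensity by 5 lowers the level by 10·log₁₀ 5 = 6.990 dB: L₁ = 89.3 − 6.990.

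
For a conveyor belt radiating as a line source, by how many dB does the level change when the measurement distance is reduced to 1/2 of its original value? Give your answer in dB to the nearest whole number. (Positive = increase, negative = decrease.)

With cylindrical spreading the level changes by −10·log₁₀(r₂/r₁).
ΔL = −10·log₁₀(0.5) = +3.01 dB.

+3 dB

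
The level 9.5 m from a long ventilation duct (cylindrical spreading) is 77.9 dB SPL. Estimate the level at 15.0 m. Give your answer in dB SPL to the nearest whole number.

Cylindrical spreading from a line source gives a 10·log₁₀(r₂/r₁) drop.
L₂ = 77.9 − 10·log₁₀(15.0/9.5) = 77.9 − 1.984 = 75.92 dB SPL.

76 dB SPL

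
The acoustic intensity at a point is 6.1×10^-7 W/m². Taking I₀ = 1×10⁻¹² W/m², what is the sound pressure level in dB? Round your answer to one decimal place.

57.9 dB

Dividing by I₀ shifts the exponent by 12: I/I₀ = 6.1×10^5.
L = 10·(0.7853 + 5) = 57.85 dB.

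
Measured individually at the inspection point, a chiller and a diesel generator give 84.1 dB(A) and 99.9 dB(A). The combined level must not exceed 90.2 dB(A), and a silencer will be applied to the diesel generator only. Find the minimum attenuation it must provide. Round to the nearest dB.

Fixed contribution from the other source: Σ 10^(L/10) = 10^(84.1/10) = 2.570e+08 (84.10 dB(A)).
To meet 90.2 dB(A) overall, the treated diesel generator may contribute at most 10^(90.2/10) − 2.570e+08 = 7.901e+08, i.e. 88.98 dB(A).
So the diesel generator must be reduced from 99.9 to 88.98 dB(A): IL = 10.92 dB.

11 dB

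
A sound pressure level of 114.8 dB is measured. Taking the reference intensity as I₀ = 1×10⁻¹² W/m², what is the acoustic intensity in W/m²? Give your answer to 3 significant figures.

0.302 W/m²

I/I₀ = 10^(114.8/10) = 3.02e+11, so I = 3.02e+11 × 10⁻¹² W/m².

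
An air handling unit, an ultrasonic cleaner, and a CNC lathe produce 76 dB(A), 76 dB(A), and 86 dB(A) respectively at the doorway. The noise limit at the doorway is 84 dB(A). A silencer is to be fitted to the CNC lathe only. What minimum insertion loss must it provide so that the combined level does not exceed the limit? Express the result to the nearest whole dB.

4 dB

The untreated sources together contribute 10^(76/10) + 10^(76/10) = 7.962e+07, i.e. 79.01 dB(A).
The limit corresponds to 10^(84/10) = 2.512e+08; subtracting the fixed part leaves 1.716e+08 for the CNC lathe, i.e. 82.34 dB(A).
Required insertion loss = 86 − 82.34 = 3.66 dB.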